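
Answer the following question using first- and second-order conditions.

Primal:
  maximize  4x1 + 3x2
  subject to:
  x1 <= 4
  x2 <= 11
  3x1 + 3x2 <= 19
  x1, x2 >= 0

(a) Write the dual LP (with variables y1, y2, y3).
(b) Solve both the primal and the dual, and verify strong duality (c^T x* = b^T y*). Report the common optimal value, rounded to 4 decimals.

The standard primal-dual pair for 'max c^T x s.t. A x <= b, x >= 0' is:
  Dual:  min b^T y  s.t.  A^T y >= c,  y >= 0.

So the dual LP is:
  minimize  4y1 + 11y2 + 19y3
  subject to:
    y1 + 3y3 >= 4
    y2 + 3y3 >= 3
    y1, y2, y3 >= 0

Solving the primal: x* = (4, 2.3333).
  primal value c^T x* = 23.
Solving the dual: y* = (1, 0, 1).
  dual value b^T y* = 23.
Strong duality: c^T x* = b^T y*. Confirmed.

23


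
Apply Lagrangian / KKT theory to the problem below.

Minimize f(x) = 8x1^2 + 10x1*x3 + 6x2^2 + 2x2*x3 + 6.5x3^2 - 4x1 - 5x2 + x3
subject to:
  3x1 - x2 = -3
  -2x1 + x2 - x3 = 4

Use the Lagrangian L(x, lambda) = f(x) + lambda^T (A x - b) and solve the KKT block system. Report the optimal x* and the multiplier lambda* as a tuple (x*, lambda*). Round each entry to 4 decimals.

Form the Lagrangian:
  L(x, lambda) = (1/2) x^T Q x + c^T x + lambda^T (A x - b)
Stationarity (grad_x L = 0): Q x + c + A^T lambda = 0.
Primal feasibility: A x = b.

This gives the KKT block system:
  [ Q   A^T ] [ x     ]   [-c ]
  [ A    0  ] [ lambda ] = [ b ]

Solving the linear system:
  x*      = (-0.3964, 1.8107, -1.3964)
  lambda* = (-3.5621, -17.497)
  f(x*)   = 25.2189

x* = (-0.3964, 1.8107, -1.3964), lambda* = (-3.5621, -17.497)


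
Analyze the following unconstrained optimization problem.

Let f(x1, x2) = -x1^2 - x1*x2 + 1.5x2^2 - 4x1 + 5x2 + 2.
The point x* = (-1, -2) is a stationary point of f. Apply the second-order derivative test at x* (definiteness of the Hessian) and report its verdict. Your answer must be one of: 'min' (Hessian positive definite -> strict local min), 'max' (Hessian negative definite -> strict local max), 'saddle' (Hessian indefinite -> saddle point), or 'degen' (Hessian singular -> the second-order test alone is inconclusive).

Compute the Hessian H = grad^2 f:
  H = [[-2, -1], [-1, 3]]
Verify stationarity: grad f(x*) = H x* + g = (0, 0).
Eigenvalues of H: -2.1926, 3.1926.
Eigenvalues have mixed signs, so H is indefinite -> x* is a saddle point.

saddle


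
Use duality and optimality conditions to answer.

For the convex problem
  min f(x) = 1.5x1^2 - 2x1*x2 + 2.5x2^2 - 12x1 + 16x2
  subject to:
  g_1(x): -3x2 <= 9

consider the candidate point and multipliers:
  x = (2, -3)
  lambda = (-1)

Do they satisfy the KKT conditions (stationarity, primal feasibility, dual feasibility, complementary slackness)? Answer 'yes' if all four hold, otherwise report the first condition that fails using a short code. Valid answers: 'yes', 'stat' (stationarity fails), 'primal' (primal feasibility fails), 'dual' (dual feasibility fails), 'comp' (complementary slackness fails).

Gradient of f: grad f(x) = Q x + c = (0, -3)
Constraint values g_i(x) = a_i^T x - b_i:
  g_1((2, -3)) = 0
Stationarity residual: grad f(x) + sum_i lambda_i a_i = (0, 0)
  -> stationarity OK
Primal feasibility (all g_i <= 0): OK
Dual feasibility (all lambda_i >= 0): FAILS
Complementary slackness (lambda_i * g_i(x) = 0 for all i): OK

Verdict: the first failing condition is dual_feasibility -> dual.

dual


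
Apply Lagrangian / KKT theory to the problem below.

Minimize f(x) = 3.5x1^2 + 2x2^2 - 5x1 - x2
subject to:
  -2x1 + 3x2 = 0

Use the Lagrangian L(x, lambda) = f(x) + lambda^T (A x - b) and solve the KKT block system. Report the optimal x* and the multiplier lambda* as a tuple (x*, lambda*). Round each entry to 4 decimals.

Form the Lagrangian:
  L(x, lambda) = (1/2) x^T Q x + c^T x + lambda^T (A x - b)
Stationarity (grad_x L = 0): Q x + c + A^T lambda = 0.
Primal feasibility: A x = b.

This gives the KKT block system:
  [ Q   A^T ] [ x     ]   [-c ]
  [ A    0  ] [ lambda ] = [ b ]

Solving the linear system:
  x*      = (0.6456, 0.4304)
  lambda* = (-0.2405)
  f(x*)   = -1.8291

x* = (0.6456, 0.4304), lambda* = (-0.2405)


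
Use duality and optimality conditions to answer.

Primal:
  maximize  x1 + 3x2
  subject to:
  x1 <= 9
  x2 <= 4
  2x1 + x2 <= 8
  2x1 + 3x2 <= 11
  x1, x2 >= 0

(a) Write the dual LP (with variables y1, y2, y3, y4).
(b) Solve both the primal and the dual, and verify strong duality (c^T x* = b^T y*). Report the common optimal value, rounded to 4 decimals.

The standard primal-dual pair for 'max c^T x s.t. A x <= b, x >= 0' is:
  Dual:  min b^T y  s.t.  A^T y >= c,  y >= 0.

So the dual LP is:
  minimize  9y1 + 4y2 + 8y3 + 11y4
  subject to:
    y1 + 2y3 + 2y4 >= 1
    y2 + y3 + 3y4 >= 3
    y1, y2, y3, y4 >= 0

Solving the primal: x* = (0, 3.6667).
  primal value c^T x* = 11.
Solving the dual: y* = (0, 0, 0, 1).
  dual value b^T y* = 11.
Strong duality: c^T x* = b^T y*. Confirmed.

11


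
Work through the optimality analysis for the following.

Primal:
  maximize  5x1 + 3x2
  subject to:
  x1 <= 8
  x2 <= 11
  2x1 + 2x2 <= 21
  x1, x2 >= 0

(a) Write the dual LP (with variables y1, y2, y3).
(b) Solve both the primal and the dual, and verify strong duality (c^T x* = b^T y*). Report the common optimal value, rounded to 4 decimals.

The standard primal-dual pair for 'max c^T x s.t. A x <= b, x >= 0' is:
  Dual:  min b^T y  s.t.  A^T y >= c,  y >= 0.

So the dual LP is:
  minimize  8y1 + 11y2 + 21y3
  subject to:
    y1 + 2y3 >= 5
    y2 + 2y3 >= 3
    y1, y2, y3 >= 0

Solving the primal: x* = (8, 2.5).
  primal value c^T x* = 47.5.
Solving the dual: y* = (2, 0, 1.5).
  dual value b^T y* = 47.5.
Strong duality: c^T x* = b^T y*. Confirmed.

47.5


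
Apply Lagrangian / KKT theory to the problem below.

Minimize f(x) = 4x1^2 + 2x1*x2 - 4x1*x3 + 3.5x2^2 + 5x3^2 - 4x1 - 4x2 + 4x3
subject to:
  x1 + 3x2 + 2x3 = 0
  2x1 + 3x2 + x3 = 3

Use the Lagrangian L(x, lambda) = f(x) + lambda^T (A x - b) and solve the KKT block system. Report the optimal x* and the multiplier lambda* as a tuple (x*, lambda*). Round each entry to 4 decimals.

Form the Lagrangian:
  L(x, lambda) = (1/2) x^T Q x + c^T x + lambda^T (A x - b)
Stationarity (grad_x L = 0): Q x + c + A^T lambda = 0.
Primal feasibility: A x = b.

This gives the KKT block system:
  [ Q   A^T ] [ x     ]   [-c ]
  [ A    0  ] [ lambda ] = [ b ]

Solving the linear system:
  x*      = (1.8462, 0.1538, -1.1538)
  lambda* = (15.1795, -15.4359)
  f(x*)   = 16.8462

x* = (1.8462, 0.1538, -1.1538), lambda* = (15.1795, -15.4359)


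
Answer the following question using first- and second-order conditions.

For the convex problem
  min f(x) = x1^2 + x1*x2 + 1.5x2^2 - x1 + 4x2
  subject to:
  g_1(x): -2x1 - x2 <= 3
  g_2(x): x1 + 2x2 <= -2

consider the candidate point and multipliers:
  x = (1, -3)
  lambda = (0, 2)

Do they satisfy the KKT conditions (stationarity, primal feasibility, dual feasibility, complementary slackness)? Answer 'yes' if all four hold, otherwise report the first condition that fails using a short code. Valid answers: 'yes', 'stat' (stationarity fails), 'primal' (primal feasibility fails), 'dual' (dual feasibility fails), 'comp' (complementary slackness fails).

Gradient of f: grad f(x) = Q x + c = (-2, -4)
Constraint values g_i(x) = a_i^T x - b_i:
  g_1((1, -3)) = -2
  g_2((1, -3)) = -3
Stationarity residual: grad f(x) + sum_i lambda_i a_i = (0, 0)
  -> stationarity OK
Primal feasibility (all g_i <= 0): OK
Dual feasibility (all lambda_i >= 0): OK
Complementary slackness (lambda_i * g_i(x) = 0 for all i): FAILS

Verdict: the first failing condition is complementary_slackness -> comp.

comp


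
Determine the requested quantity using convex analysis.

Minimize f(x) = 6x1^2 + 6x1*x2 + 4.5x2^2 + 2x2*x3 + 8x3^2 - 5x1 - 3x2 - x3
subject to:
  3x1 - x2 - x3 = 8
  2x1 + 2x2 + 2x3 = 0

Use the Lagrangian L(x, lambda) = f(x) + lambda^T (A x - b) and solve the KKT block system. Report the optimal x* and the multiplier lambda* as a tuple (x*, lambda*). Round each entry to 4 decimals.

Form the Lagrangian:
  L(x, lambda) = (1/2) x^T Q x + c^T x + lambda^T (A x - b)
Stationarity (grad_x L = 0): Q x + c + A^T lambda = 0.
Primal feasibility: A x = b.

This gives the KKT block system:
  [ Q   A^T ] [ x     ]   [-c ]
  [ A    0  ] [ lambda ] = [ b ]

Solving the linear system:
  x*      = (2, -1.8095, -0.1905)
  lambda* = (-3.9524, 1.8571)
  f(x*)   = 13.619

x* = (2, -1.8095, -0.1905), lambda* = (-3.9524, 1.8571)


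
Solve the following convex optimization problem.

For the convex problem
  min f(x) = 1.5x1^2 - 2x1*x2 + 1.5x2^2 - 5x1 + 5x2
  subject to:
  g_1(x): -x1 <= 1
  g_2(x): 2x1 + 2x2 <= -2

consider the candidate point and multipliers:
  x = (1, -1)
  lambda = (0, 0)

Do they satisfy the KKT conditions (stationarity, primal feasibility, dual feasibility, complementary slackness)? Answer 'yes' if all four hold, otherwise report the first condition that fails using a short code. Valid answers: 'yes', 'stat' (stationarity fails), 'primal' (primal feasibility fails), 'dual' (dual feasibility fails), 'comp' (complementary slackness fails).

Gradient of f: grad f(x) = Q x + c = (0, 0)
Constraint values g_i(x) = a_i^T x - b_i:
  g_1((1, -1)) = -2
  g_2((1, -1)) = 2
Stationarity residual: grad f(x) + sum_i lambda_i a_i = (0, 0)
  -> stationarity OK
Primal feasibility (all g_i <= 0): FAILS
Dual feasibility (all lambda_i >= 0): OK
Complementary slackness (lambda_i * g_i(x) = 0 for all i): OK

Verdict: the first failing condition is primal_feasibility -> primal.

primal


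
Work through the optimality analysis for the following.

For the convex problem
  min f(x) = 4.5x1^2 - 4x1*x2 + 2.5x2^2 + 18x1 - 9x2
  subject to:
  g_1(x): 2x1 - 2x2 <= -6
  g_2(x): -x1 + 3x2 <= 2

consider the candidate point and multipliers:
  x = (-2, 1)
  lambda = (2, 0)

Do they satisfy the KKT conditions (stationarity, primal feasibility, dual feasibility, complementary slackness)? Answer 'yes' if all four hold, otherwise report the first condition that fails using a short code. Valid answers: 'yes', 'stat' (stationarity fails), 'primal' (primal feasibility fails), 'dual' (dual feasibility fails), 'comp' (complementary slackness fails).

Gradient of f: grad f(x) = Q x + c = (-4, 4)
Constraint values g_i(x) = a_i^T x - b_i:
  g_1((-2, 1)) = 0
  g_2((-2, 1)) = 3
Stationarity residual: grad f(x) + sum_i lambda_i a_i = (0, 0)
  -> stationarity OK
Primal feasibility (all g_i <= 0): FAILS
Dual feasibility (all lambda_i >= 0): OK
Complementary slackness (lambda_i * g_i(x) = 0 for all i): OK

Verdict: the first failing condition is primal_feasibility -> primal.

primal


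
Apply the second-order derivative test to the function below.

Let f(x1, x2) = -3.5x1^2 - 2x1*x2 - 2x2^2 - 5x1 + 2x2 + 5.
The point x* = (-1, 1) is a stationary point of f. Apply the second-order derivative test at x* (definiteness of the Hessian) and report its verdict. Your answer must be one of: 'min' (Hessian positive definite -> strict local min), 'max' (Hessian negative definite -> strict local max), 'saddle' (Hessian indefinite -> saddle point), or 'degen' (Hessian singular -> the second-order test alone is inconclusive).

Compute the Hessian H = grad^2 f:
  H = [[-7, -2], [-2, -4]]
Verify stationarity: grad f(x*) = H x* + g = (0, 0).
Eigenvalues of H: -8, -3.
Both eigenvalues < 0, so H is negative definite -> x* is a strict local max.

max


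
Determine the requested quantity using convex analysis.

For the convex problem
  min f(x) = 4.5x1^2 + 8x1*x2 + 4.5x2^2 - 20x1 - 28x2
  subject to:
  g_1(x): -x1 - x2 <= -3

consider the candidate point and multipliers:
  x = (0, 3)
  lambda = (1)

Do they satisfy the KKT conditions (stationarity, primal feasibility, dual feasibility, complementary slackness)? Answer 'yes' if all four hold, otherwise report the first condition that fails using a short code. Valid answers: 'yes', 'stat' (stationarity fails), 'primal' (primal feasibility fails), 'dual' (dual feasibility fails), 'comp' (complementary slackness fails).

Gradient of f: grad f(x) = Q x + c = (4, -1)
Constraint values g_i(x) = a_i^T x - b_i:
  g_1((0, 3)) = 0
Stationarity residual: grad f(x) + sum_i lambda_i a_i = (3, -2)
  -> stationarity FAILS
Primal feasibility (all g_i <= 0): OK
Dual feasibility (all lambda_i >= 0): OK
Complementary slackness (lambda_i * g_i(x) = 0 for all i): OK

Verdict: the first failing condition is stationarity -> stat.

stat


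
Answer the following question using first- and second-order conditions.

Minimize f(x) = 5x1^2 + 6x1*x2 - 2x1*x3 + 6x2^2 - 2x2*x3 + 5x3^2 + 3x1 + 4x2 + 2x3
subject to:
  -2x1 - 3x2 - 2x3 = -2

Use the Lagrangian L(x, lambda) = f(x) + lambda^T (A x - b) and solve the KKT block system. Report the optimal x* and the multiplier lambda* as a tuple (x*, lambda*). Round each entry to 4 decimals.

Form the Lagrangian:
  L(x, lambda) = (1/2) x^T Q x + c^T x + lambda^T (A x - b)
Stationarity (grad_x L = 0): Q x + c + A^T lambda = 0.
Primal feasibility: A x = b.

This gives the KKT block system:
  [ Q   A^T ] [ x     ]   [-c ]
  [ A    0  ] [ lambda ] = [ b ]

Solving the linear system:
  x*      = (0.0997, 0.3311, 0.4037)
  lambda* = (2.5878)
  f(x*)   = 3.8032

x* = (0.0997, 0.3311, 0.4037), lambda* = (2.5878)


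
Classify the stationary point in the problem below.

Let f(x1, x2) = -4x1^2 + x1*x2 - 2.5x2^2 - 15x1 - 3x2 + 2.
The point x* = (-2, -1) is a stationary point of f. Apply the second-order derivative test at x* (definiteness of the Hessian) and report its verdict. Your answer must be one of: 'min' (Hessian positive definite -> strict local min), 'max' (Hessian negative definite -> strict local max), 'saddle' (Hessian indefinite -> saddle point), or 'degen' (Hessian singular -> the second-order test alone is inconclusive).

Compute the Hessian H = grad^2 f:
  H = [[-8, 1], [1, -5]]
Verify stationarity: grad f(x*) = H x* + g = (0, 0).
Eigenvalues of H: -8.3028, -4.6972.
Both eigenvalues < 0, so H is negative definite -> x* is a strict local max.

max


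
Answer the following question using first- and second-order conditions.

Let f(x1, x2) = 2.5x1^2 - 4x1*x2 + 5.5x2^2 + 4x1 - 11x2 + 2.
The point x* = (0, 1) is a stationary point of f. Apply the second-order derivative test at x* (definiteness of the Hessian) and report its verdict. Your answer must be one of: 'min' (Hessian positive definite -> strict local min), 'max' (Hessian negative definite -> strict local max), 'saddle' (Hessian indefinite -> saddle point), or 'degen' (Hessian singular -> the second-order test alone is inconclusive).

Compute the Hessian H = grad^2 f:
  H = [[5, -4], [-4, 11]]
Verify stationarity: grad f(x*) = H x* + g = (0, 0).
Eigenvalues of H: 3, 13.
Both eigenvalues > 0, so H is positive definite -> x* is a strict local min.

min


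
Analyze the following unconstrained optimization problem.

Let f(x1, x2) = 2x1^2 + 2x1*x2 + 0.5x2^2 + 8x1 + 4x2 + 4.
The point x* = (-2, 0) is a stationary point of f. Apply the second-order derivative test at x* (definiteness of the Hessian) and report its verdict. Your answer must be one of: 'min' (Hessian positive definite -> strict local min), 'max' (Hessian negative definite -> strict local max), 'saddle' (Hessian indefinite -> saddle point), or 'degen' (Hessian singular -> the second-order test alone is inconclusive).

Compute the Hessian H = grad^2 f:
  H = [[4, 2], [2, 1]]
Verify stationarity: grad f(x*) = H x* + g = (0, 0).
Eigenvalues of H: 0, 5.
H has a zero eigenvalue (singular; positive semidefinite but not definite), so H is neither positive definite, negative definite, nor indefinite. The second-order test alone is inconclusive -> degen.
(Indeed, f is constant along the null direction of H through x*, so x* is not a strict local extremum.)

degen


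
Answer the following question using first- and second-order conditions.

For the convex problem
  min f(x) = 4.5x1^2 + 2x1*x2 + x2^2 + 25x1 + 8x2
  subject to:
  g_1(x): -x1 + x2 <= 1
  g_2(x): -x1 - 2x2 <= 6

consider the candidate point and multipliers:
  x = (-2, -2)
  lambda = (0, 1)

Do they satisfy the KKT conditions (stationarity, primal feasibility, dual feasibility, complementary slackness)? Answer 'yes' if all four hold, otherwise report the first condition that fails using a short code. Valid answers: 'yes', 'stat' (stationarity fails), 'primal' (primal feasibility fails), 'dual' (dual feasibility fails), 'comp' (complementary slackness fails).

Gradient of f: grad f(x) = Q x + c = (3, 0)
Constraint values g_i(x) = a_i^T x - b_i:
  g_1((-2, -2)) = -1
  g_2((-2, -2)) = 0
Stationarity residual: grad f(x) + sum_i lambda_i a_i = (2, -2)
  -> stationarity FAILS
Primal feasibility (all g_i <= 0): OK
Dual feasibility (all lambda_i >= 0): OK
Complementary slackness (lambda_i * g_i(x) = 0 for all i): OK

Verdict: the first failing condition is stationarity -> stat.

stat


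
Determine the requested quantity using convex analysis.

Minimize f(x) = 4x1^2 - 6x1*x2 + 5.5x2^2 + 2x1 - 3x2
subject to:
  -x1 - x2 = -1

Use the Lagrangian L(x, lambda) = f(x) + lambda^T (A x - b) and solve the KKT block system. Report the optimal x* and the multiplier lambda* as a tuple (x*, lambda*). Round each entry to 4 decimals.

Form the Lagrangian:
  L(x, lambda) = (1/2) x^T Q x + c^T x + lambda^T (A x - b)
Stationarity (grad_x L = 0): Q x + c + A^T lambda = 0.
Primal feasibility: A x = b.

This gives the KKT block system:
  [ Q   A^T ] [ x     ]   [-c ]
  [ A    0  ] [ lambda ] = [ b ]

Solving the linear system:
  x*      = (0.3871, 0.6129)
  lambda* = (1.4194)
  f(x*)   = 0.1774

x* = (0.3871, 0.6129), lambda* = (1.4194)


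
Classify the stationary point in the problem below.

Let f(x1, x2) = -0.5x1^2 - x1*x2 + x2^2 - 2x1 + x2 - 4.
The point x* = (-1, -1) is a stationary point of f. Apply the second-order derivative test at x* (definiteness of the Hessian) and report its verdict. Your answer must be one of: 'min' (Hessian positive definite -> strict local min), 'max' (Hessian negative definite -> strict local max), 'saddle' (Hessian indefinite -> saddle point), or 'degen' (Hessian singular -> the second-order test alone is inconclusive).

Compute the Hessian H = grad^2 f:
  H = [[-1, -1], [-1, 2]]
Verify stationarity: grad f(x*) = H x* + g = (0, 0).
Eigenvalues of H: -1.3028, 2.3028.
Eigenvalues have mixed signs, so H is indefinite -> x* is a saddle point.

saddle


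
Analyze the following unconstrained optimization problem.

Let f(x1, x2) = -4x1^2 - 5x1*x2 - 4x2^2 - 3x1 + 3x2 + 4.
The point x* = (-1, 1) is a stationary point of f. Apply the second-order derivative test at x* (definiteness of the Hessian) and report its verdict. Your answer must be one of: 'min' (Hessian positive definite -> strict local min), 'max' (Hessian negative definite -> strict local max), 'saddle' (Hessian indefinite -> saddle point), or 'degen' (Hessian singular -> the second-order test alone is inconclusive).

Compute the Hessian H = grad^2 f:
  H = [[-8, -5], [-5, -8]]
Verify stationarity: grad f(x*) = H x* + g = (0, 0).
Eigenvalues of H: -13, -3.
Both eigenvalues < 0, so H is negative definite -> x* is a strict local max.

max


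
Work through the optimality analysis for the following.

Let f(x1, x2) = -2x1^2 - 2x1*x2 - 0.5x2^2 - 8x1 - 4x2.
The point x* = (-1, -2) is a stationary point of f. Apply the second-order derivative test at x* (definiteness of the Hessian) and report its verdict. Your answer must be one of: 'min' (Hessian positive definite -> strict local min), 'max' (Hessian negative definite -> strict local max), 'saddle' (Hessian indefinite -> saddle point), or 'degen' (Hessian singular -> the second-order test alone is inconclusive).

Compute the Hessian H = grad^2 f:
  H = [[-4, -2], [-2, -1]]
Verify stationarity: grad f(x*) = H x* + g = (0, 0).
Eigenvalues of H: -5, 0.
H has a zero eigenvalue (singular; negative semidefinite but not definite), so H is neither positive definite, negative definite, nor indefinite. The second-order test alone is inconclusive -> degen.
(Indeed, f is constant along the null direction of H through x*, so x* is not a strict local extremum.)

degen


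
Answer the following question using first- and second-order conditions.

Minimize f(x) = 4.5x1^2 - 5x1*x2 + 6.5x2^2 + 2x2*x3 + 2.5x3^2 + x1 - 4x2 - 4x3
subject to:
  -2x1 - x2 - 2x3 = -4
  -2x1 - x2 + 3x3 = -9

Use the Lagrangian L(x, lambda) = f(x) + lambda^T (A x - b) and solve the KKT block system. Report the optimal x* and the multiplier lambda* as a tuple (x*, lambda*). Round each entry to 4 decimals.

Form the Lagrangian:
  L(x, lambda) = (1/2) x^T Q x + c^T x + lambda^T (A x - b)
Stationarity (grad_x L = 0): Q x + c + A^T lambda = 0.
Primal feasibility: A x = b.

This gives the KKT block system:
  [ Q   A^T ] [ x     ]   [-c ]
  [ A    0  ] [ lambda ] = [ b ]

Solving the linear system:
  x*      = (2.1358, 1.7284, -1)
  lambda* = (2.3654, 3.4247)
  f(x*)   = 19.7531

x* = (2.1358, 1.7284, -1), lambda* = (2.3654, 3.4247)


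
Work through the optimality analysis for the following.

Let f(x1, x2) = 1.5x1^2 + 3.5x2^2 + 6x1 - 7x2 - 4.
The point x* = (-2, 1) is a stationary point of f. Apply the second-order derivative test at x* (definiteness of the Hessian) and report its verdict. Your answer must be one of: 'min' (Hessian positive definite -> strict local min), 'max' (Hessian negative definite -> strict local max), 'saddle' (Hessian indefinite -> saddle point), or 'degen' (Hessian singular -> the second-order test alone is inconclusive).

Compute the Hessian H = grad^2 f:
  H = [[3, 0], [0, 7]]
Verify stationarity: grad f(x*) = H x* + g = (0, 0).
Eigenvalues of H: 3, 7.
Both eigenvalues > 0, so H is positive definite -> x* is a strict local min.

min


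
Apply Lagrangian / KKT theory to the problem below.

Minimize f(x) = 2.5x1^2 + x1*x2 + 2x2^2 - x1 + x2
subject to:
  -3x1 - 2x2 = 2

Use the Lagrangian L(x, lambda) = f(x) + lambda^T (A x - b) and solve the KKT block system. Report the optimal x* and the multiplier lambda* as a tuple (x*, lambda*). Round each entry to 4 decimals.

Form the Lagrangian:
  L(x, lambda) = (1/2) x^T Q x + c^T x + lambda^T (A x - b)
Stationarity (grad_x L = 0): Q x + c + A^T lambda = 0.
Primal feasibility: A x = b.

This gives the KKT block system:
  [ Q   A^T ] [ x     ]   [-c ]
  [ A    0  ] [ lambda ] = [ b ]

Solving the linear system:
  x*      = (-0.2273, -0.6591)
  lambda* = (-0.9318)
  f(x*)   = 0.7159

x* = (-0.2273, -0.6591), lambda* = (-0.9318)


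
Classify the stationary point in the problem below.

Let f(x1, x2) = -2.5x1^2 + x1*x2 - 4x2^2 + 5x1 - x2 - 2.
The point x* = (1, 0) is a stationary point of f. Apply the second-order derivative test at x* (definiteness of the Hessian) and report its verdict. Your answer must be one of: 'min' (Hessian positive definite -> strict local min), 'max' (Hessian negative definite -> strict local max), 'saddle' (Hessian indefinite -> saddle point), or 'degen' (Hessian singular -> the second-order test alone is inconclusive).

Compute the Hessian H = grad^2 f:
  H = [[-5, 1], [1, -8]]
Verify stationarity: grad f(x*) = H x* + g = (0, 0).
Eigenvalues of H: -8.3028, -4.6972.
Both eigenvalues < 0, so H is negative definite -> x* is a strict local max.

max


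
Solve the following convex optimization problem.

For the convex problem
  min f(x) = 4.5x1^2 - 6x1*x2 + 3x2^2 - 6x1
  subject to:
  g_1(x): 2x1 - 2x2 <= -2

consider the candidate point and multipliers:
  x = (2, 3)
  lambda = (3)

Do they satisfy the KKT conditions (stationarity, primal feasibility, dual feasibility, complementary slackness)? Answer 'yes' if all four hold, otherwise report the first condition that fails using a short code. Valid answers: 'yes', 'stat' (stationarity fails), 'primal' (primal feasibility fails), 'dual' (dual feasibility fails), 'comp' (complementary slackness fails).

Gradient of f: grad f(x) = Q x + c = (-6, 6)
Constraint values g_i(x) = a_i^T x - b_i:
  g_1((2, 3)) = 0
Stationarity residual: grad f(x) + sum_i lambda_i a_i = (0, 0)
  -> stationarity OK
Primal feasibility (all g_i <= 0): OK
Dual feasibility (all lambda_i >= 0): OK
Complementary slackness (lambda_i * g_i(x) = 0 for all i): OK

Verdict: yes, KKT holds.

yes


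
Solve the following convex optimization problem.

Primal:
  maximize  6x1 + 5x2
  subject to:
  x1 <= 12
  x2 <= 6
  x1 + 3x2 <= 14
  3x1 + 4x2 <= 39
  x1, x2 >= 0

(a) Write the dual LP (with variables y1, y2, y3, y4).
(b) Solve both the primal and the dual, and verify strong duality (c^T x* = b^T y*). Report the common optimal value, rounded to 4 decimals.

The standard primal-dual pair for 'max c^T x s.t. A x <= b, x >= 0' is:
  Dual:  min b^T y  s.t.  A^T y >= c,  y >= 0.

So the dual LP is:
  minimize  12y1 + 6y2 + 14y3 + 39y4
  subject to:
    y1 + y3 + 3y4 >= 6
    y2 + 3y3 + 4y4 >= 5
    y1, y2, y3, y4 >= 0

Solving the primal: x* = (12, 0.6667).
  primal value c^T x* = 75.3333.
Solving the dual: y* = (4.3333, 0, 1.6667, 0).
  dual value b^T y* = 75.3333.
Strong duality: c^T x* = b^T y*. Confirmed.

75.3333


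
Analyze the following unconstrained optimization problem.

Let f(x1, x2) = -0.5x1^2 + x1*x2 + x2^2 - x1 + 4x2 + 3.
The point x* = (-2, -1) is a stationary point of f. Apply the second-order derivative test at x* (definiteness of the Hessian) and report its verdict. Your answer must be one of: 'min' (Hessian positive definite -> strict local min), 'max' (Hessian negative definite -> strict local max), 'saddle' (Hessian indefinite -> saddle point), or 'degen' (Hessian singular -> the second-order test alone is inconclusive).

Compute the Hessian H = grad^2 f:
  H = [[-1, 1], [1, 2]]
Verify stationarity: grad f(x*) = H x* + g = (0, 0).
Eigenvalues of H: -1.3028, 2.3028.
Eigenvalues have mixed signs, so H is indefinite -> x* is a saddle point.

saddle


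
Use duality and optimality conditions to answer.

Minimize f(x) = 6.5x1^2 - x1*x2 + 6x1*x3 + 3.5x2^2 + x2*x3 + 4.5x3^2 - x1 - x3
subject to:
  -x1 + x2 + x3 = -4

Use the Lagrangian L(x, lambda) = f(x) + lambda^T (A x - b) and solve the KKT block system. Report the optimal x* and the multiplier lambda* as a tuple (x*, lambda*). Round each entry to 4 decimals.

Form the Lagrangian:
  L(x, lambda) = (1/2) x^T Q x + c^T x + lambda^T (A x - b)
Stationarity (grad_x L = 0): Q x + c + A^T lambda = 0.
Primal feasibility: A x = b.

This gives the KKT block system:
  [ Q   A^T ] [ x     ]   [-c ]
  [ A    0  ] [ lambda ] = [ b ]

Solving the linear system:
  x*      = (1.4861, -0.7649, -1.749)
  lambda* = (8.5896)
  f(x*)   = 17.3108

x* = (1.4861, -0.7649, -1.749), lambda* = (8.5896)


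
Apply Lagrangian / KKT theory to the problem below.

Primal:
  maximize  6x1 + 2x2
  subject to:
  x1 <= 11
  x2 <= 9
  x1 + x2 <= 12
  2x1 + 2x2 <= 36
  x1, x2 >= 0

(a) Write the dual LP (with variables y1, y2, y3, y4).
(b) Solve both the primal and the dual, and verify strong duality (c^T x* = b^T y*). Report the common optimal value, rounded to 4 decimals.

The standard primal-dual pair for 'max c^T x s.t. A x <= b, x >= 0' is:
  Dual:  min b^T y  s.t.  A^T y >= c,  y >= 0.

So the dual LP is:
  minimize  11y1 + 9y2 + 12y3 + 36y4
  subject to:
    y1 + y3 + 2y4 >= 6
    y2 + y3 + 2y4 >= 2
    y1, y2, y3, y4 >= 0

Solving the primal: x* = (11, 1).
  primal value c^T x* = 68.
Solving the dual: y* = (4, 0, 2, 0).
  dual value b^T y* = 68.
Strong duality: c^T x* = b^T y*. Confirmed.

68


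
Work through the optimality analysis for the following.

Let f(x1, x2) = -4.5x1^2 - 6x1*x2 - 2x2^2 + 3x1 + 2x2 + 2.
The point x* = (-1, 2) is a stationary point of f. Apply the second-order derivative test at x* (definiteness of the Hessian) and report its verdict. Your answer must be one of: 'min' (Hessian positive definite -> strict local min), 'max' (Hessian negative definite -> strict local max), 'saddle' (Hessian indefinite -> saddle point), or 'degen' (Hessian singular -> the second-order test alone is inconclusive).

Compute the Hessian H = grad^2 f:
  H = [[-9, -6], [-6, -4]]
Verify stationarity: grad f(x*) = H x* + g = (0, 0).
Eigenvalues of H: -13, 0.
H has a zero eigenvalue (singular; negative semidefinite but not definite), so H is neither positive definite, negative definite, nor indefinite. The second-order test alone is inconclusive -> degen.
(Indeed, f is constant along the null direction of H through x*, so x* is not a strict local extremum.)

degen


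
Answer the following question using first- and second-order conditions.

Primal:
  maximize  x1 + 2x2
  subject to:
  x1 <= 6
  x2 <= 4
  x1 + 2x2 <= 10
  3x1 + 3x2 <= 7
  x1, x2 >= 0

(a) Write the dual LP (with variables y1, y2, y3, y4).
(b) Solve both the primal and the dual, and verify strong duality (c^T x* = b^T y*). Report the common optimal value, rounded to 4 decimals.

The standard primal-dual pair for 'max c^T x s.t. A x <= b, x >= 0' is:
  Dual:  min b^T y  s.t.  A^T y >= c,  y >= 0.

So the dual LP is:
  minimize  6y1 + 4y2 + 10y3 + 7y4
  subject to:
    y1 + y3 + 3y4 >= 1
    y2 + 2y3 + 3y4 >= 2
    y1, y2, y3, y4 >= 0

Solving the primal: x* = (0, 2.3333).
  primal value c^T x* = 4.6667.
Solving the dual: y* = (0, 0, 0, 0.6667).
  dual value b^T y* = 4.6667.
Strong duality: c^T x* = b^T y*. Confirmed.

4.6667


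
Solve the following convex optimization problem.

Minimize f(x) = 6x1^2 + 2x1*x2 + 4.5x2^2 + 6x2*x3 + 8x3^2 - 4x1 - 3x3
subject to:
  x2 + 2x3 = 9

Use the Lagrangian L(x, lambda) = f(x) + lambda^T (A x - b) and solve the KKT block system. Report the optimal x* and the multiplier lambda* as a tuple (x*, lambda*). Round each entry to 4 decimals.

Form the Lagrangian:
  L(x, lambda) = (1/2) x^T Q x + c^T x + lambda^T (A x - b)
Stationarity (grad_x L = 0): Q x + c + A^T lambda = 0.
Primal feasibility: A x = b.

This gives the KKT block system:
  [ Q   A^T ] [ x     ]   [-c ]
  [ A    0  ] [ lambda ] = [ b ]

Solving the linear system:
  x*      = (0.1625, 1.025, 3.9875)
  lambda* = (-33.475)
  f(x*)   = 144.3313

x* = (0.1625, 1.025, 3.9875), lambda* = (-33.475)


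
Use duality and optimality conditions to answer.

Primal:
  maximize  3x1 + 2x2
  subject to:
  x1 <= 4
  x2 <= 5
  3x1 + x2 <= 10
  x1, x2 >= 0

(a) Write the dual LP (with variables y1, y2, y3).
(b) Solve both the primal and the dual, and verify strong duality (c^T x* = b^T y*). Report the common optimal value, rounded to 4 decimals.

The standard primal-dual pair for 'max c^T x s.t. A x <= b, x >= 0' is:
  Dual:  min b^T y  s.t.  A^T y >= c,  y >= 0.

So the dual LP is:
  minimize  4y1 + 5y2 + 10y3
  subject to:
    y1 + 3y3 >= 3
    y2 + y3 >= 2
    y1, y2, y3 >= 0

Solving the primal: x* = (1.6667, 5).
  primal value c^T x* = 15.
Solving the dual: y* = (0, 1, 1).
  dual value b^T y* = 15.
Strong duality: c^T x* = b^T y*. Confirmed.

15


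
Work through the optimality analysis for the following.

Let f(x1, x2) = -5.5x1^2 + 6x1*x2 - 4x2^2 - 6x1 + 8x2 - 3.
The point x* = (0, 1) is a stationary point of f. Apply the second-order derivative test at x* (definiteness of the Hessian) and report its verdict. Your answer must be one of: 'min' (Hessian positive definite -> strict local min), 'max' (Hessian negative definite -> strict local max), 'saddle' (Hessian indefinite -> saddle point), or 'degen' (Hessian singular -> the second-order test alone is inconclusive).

Compute the Hessian H = grad^2 f:
  H = [[-11, 6], [6, -8]]
Verify stationarity: grad f(x*) = H x* + g = (0, 0).
Eigenvalues of H: -15.6847, -3.3153.
Both eigenvalues < 0, so H is negative definite -> x* is a strict local max.

max


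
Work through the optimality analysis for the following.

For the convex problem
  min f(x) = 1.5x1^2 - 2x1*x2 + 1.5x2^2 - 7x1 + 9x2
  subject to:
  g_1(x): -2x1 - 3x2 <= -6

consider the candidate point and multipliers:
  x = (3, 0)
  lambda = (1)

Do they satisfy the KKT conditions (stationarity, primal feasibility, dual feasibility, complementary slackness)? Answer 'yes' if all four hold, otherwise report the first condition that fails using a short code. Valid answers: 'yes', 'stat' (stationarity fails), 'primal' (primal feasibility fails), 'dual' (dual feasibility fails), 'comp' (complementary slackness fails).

Gradient of f: grad f(x) = Q x + c = (2, 3)
Constraint values g_i(x) = a_i^T x - b_i:
  g_1((3, 0)) = 0
Stationarity residual: grad f(x) + sum_i lambda_i a_i = (0, 0)
  -> stationarity OK
Primal feasibility (all g_i <= 0): OK
Dual feasibility (all lambda_i >= 0): OK
Complementary slackness (lambda_i * g_i(x) = 0 for all i): OK

Verdict: yes, KKT holds.

yes


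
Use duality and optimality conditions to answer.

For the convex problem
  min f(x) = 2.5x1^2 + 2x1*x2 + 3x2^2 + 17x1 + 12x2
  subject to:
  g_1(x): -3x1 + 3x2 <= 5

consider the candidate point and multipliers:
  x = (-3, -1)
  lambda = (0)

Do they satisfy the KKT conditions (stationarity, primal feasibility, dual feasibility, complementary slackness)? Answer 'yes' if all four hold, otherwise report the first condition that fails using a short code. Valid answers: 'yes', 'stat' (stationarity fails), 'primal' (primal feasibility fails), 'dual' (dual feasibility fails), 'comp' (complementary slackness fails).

Gradient of f: grad f(x) = Q x + c = (0, 0)
Constraint values g_i(x) = a_i^T x - b_i:
  g_1((-3, -1)) = 1
Stationarity residual: grad f(x) + sum_i lambda_i a_i = (0, 0)
  -> stationarity OK
Primal feasibility (all g_i <= 0): FAILS
Dual feasibility (all lambda_i >= 0): OK
Complementary slackness (lambda_i * g_i(x) = 0 for all i): OK

Verdict: the first failing condition is primal_feasibility -> primal.

primal


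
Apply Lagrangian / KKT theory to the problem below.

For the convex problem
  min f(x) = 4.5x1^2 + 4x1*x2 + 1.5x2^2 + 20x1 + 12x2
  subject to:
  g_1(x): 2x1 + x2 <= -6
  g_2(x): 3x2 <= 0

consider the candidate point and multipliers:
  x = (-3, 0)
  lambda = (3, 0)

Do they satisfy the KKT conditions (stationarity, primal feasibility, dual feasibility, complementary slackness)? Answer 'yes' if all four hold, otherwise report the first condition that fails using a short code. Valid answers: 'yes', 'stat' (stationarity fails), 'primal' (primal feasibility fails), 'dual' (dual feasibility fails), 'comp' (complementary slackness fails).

Gradient of f: grad f(x) = Q x + c = (-7, 0)
Constraint values g_i(x) = a_i^T x - b_i:
  g_1((-3, 0)) = 0
  g_2((-3, 0)) = 0
Stationarity residual: grad f(x) + sum_i lambda_i a_i = (-1, 3)
  -> stationarity FAILS
Primal feasibility (all g_i <= 0): OK
Dual feasibility (all lambda_i >= 0): OK
Complementary slackness (lambda_i * g_i(x) = 0 for all i): OK

Verdict: the first failing condition is stationarity -> stat.

stat


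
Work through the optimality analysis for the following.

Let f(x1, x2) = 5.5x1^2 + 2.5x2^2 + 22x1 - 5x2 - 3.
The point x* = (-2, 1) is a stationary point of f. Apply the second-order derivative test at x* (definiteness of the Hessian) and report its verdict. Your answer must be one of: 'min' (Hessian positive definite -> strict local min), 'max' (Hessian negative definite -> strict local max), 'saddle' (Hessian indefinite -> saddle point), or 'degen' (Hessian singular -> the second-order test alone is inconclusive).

Compute the Hessian H = grad^2 f:
  H = [[11, 0], [0, 5]]
Verify stationarity: grad f(x*) = H x* + g = (0, 0).
Eigenvalues of H: 5, 11.
Both eigenvalues > 0, so H is positive definite -> x* is a strict local min.

min


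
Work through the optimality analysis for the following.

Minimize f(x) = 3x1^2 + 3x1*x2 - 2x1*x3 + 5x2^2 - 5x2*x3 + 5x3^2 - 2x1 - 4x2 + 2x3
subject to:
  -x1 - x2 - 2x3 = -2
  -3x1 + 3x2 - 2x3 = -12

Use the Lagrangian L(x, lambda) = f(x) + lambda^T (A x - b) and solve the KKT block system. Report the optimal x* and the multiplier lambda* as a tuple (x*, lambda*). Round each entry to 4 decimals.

Form the Lagrangian:
  L(x, lambda) = (1/2) x^T Q x + c^T x + lambda^T (A x - b)
Stationarity (grad_x L = 0): Q x + c + A^T lambda = 0.
Primal feasibility: A x = b.

This gives the KKT block system:
  [ Q   A^T ] [ x     ]   [-c ]
  [ A    0  ] [ lambda ] = [ b ]

Solving the linear system:
  x*      = (2.5916, -1.2042, 0.3063)
  lambda* = (-0.2369, 3.1872)
  f(x*)   = 19.0092

x* = (2.5916, -1.2042, 0.3063), lambda* = (-0.2369, 3.1872)


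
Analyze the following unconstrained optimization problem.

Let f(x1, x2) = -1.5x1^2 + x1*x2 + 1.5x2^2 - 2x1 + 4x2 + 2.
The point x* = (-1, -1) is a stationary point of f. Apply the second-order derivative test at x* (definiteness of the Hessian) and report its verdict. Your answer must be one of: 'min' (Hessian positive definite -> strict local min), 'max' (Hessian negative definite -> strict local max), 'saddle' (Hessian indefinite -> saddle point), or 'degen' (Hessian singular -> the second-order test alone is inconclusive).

Compute the Hessian H = grad^2 f:
  H = [[-3, 1], [1, 3]]
Verify stationarity: grad f(x*) = H x* + g = (0, 0).
Eigenvalues of H: -3.1623, 3.1623.
Eigenvalues have mixed signs, so H is indefinite -> x* is a saddle point.

saddle


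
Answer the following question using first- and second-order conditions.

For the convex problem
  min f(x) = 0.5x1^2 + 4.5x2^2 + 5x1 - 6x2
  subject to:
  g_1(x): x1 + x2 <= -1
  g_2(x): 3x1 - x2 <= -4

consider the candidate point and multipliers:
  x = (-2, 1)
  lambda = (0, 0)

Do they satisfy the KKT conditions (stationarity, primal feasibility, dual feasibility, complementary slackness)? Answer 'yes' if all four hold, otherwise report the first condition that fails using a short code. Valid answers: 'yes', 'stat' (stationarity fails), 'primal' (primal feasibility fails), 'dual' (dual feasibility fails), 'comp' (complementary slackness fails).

Gradient of f: grad f(x) = Q x + c = (3, 3)
Constraint values g_i(x) = a_i^T x - b_i:
  g_1((-2, 1)) = 0
  g_2((-2, 1)) = -3
Stationarity residual: grad f(x) + sum_i lambda_i a_i = (3, 3)
  -> stationarity FAILS
Primal feasibility (all g_i <= 0): OK
Dual feasibility (all lambda_i >= 0): OK
Complementary slackness (lambda_i * g_i(x) = 0 for all i): OK

Verdict: the first failing condition is stationarity -> stat.

stat


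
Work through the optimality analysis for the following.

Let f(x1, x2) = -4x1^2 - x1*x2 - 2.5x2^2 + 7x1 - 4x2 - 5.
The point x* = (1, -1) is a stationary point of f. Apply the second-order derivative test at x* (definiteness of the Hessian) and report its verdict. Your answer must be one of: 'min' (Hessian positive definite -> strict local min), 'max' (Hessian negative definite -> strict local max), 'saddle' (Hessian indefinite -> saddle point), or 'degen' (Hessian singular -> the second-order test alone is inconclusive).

Compute the Hessian H = grad^2 f:
  H = [[-8, -1], [-1, -5]]
Verify stationarity: grad f(x*) = H x* + g = (0, 0).
Eigenvalues of H: -8.3028, -4.6972.
Both eigenvalues < 0, so H is negative definite -> x* is a strict local max.

max


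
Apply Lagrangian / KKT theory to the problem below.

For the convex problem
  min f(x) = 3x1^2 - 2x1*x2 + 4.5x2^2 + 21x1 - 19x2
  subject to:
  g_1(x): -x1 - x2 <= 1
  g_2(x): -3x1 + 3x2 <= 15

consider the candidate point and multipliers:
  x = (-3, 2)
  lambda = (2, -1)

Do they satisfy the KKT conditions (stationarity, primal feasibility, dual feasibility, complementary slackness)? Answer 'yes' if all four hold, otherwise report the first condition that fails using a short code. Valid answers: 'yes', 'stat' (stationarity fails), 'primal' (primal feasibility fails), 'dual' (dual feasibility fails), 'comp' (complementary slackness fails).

Gradient of f: grad f(x) = Q x + c = (-1, 5)
Constraint values g_i(x) = a_i^T x - b_i:
  g_1((-3, 2)) = 0
  g_2((-3, 2)) = 0
Stationarity residual: grad f(x) + sum_i lambda_i a_i = (0, 0)
  -> stationarity OK
Primal feasibility (all g_i <= 0): OK
Dual feasibility (all lambda_i >= 0): FAILS
Complementary slackness (lambda_i * g_i(x) = 0 for all i): OK

Verdict: the first failing condition is dual_feasibility -> dual.

dual


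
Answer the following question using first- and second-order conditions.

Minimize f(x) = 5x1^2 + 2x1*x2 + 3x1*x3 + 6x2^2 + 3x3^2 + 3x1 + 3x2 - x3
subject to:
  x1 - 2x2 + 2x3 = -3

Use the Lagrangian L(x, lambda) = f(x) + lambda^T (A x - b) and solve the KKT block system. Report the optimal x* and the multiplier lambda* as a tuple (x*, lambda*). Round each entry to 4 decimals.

Form the Lagrangian:
  L(x, lambda) = (1/2) x^T Q x + c^T x + lambda^T (A x - b)
Stationarity (grad_x L = 0): Q x + c + A^T lambda = 0.
Primal feasibility: A x = b.

This gives the KKT block system:
  [ Q   A^T ] [ x     ]   [-c ]
  [ A    0  ] [ lambda ] = [ b ]

Solving the linear system:
  x*      = (-0.5168, 0.4463, -0.7953)
  lambda* = (3.6611)
  f(x*)   = 5.7836

x* = (-0.5168, 0.4463, -0.7953), lambda* = (3.6611)
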